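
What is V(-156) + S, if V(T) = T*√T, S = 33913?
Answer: 33913 - 312*I*√39 ≈ 33913.0 - 1948.4*I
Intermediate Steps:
V(T) = T^(3/2)
V(-156) + S = (-156)^(3/2) + 33913 = -312*I*√39 + 33913 = 33913 - 312*I*√39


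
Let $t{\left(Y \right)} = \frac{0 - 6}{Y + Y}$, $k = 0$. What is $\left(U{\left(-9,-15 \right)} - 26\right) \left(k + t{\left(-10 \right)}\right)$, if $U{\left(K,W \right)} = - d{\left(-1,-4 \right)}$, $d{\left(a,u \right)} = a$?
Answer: $- \frac{15}{2} \approx -7.5$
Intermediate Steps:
$t{\left(Y \right)} = - \frac{3}{Y}$ ($t{\left(Y \right)} = - \frac{6}{2 Y} = - 6 \frac{1}{2 Y} = - \frac{3}{Y}$)
$U{\left(K,W \right)} = 1$ ($U{\left(K,W \right)} = \left(-1\right) \left(-1\right) = 1$)
$\left(U{\left(-9,-15 \right)} - 26\right) \left(k + t{\left(-10 \right)}\right) = \left(1 - 26\right) \left(0 - \frac{3}{-10}\right) = - 25 \left(0 - - \frac{3}{10}\right) = - 25 \left(0 + \frac{3}{10}\right) = \left(-25\right) \frac{3}{10} = - \frac{15}{2}$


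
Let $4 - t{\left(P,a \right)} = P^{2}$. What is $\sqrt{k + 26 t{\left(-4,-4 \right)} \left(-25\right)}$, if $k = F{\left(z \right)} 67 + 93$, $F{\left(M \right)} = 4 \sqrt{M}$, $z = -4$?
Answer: $\sqrt{7893 + 536 i} \approx 88.894 + 3.0148 i$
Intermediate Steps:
$t{\left(P,a \right)} = 4 - P^{2}$
$k = 93 + 536 i$ ($k = 4 \sqrt{-4} \cdot 67 + 93 = 4 \cdot 2 i 67 + 93 = 8 i 67 + 93 = 536 i + 93 = 93 + 536 i \approx 93.0 + 536.0 i$)
$\sqrt{k + 26 t{\left(-4,-4 \right)} \left(-25\right)} = \sqrt{\left(93 + 536 i\right) + 26 \left(4 - \left(-4\right)^{2}\right) \left(-25\right)} = \sqrt{\left(93 + 536 i\right) + 26 \left(4 - 16\right) \left(-25\right)} = \sqrt{\left(93 + 536 i\right) + 26 \left(-12\right) \left(-25\right)} = \sqrt{\left(93 + 536 i\right) - -7800} = \sqrt{\left(93 + 536 i\right) + 7800} = \sqrt{7893 + 536 i}$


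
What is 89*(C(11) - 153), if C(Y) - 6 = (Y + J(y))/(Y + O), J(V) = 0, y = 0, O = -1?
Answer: -129851/10 ≈ -12985.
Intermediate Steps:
C(Y) = 6 + Y/(-1 + Y) (C(Y) = 6 + (Y + 0)/(Y - 1) = 6 + Y/(-1 + Y))
89*(C(11) - 153) = 89*((-6 + 7*11)/(-1 + 11) - 153) = 89*((-6 + 77)/10 - 153) = 89*((1/10)*71 - 153) = 89*(71/10 - 153) = 89*(-1459/10) = -129851/10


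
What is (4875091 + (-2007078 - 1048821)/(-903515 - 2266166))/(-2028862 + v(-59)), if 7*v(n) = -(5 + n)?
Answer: -10816740460309/4501574616838 ≈ -2.4029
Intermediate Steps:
v(n) = -5/7 - n/7 (v(n) = (-(5 + n))/7 = (-5 - n)/7 = -5/7 - n/7)
(4875091 + (-2007078 - 1048821)/(-903515 - 2266166))/(-2028862 + v(-59)) = (4875091 + (-2007078 - 1048821)/(-903515 - 2266166))/(-2028862 + (-5/7 - 1/7*(-59))) = (4875091 - 3055899/(-3169681))/(-2028862 + (-5/7 + 59/7)) = (4875091 - 3055899*(-1/3169681))/(-2028862 + 54/7) = (4875091 + 3055899/3169681)/(-14201980/7) = (15452486371870/3169681)*(-7/14201980) = -10816740460309/4501574616838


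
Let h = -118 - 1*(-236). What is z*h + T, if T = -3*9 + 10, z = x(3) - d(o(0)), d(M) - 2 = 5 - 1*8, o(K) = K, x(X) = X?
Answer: 455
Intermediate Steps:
h = 118 (h = -118 + 236 = 118)
d(M) = -1 (d(M) = 2 + (5 - 1*8) = 2 + (5 - 8) = 2 - 3 = -1)
z = 4 (z = 3 - 1*(-1) = 3 + 1 = 4)
T = -17 (T = -27 + 10 = -17)
z*h + T = 4*118 - 17 = 472 - 17 = 455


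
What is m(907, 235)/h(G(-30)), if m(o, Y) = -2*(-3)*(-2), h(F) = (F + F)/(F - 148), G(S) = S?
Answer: -178/5 ≈ -35.600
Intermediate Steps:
h(F) = 2*F/(-148 + F) (h(F) = (2*F)/(-148 + F) = 2*F/(-148 + F))
m(o, Y) = -12 (m(o, Y) = 6*(-2) = -12)
m(907, 235)/h(G(-30)) = -12/(2*(-30)/(-148 - 30)) = -12/(2*(-30)/(-178)) = -12/(2*(-30)*(-1/178)) = -12/30/89 = -12*89/30 = -178/5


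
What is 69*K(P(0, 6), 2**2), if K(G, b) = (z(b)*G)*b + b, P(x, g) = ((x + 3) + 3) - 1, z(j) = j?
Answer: 5796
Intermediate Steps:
P(x, g) = 5 + x (P(x, g) = ((3 + x) + 3) - 1 = (6 + x) - 1 = 5 + x)
K(G, b) = b + G*b**2 (K(G, b) = (b*G)*b + b = (G*b)*b + b = G*b**2 + b = b + G*b**2)
69*K(P(0, 6), 2**2) = 69*(2**2*(1 + (5 + 0)*2**2)) = 69*(4*(1 + 5*4)) = 69*(4*(1 + 20)) = 69*(4*21) = 69*84 = 5796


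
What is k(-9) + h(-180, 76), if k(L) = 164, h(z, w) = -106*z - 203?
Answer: 19041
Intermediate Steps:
h(z, w) = -203 - 106*z
k(-9) + h(-180, 76) = 164 + (-203 - 106*(-180)) = 164 + (-203 + 19080) = 164 + 18877 = 19041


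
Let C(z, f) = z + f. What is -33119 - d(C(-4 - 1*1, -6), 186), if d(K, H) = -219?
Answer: -32900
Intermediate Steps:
C(z, f) = f + z
-33119 - d(C(-4 - 1*1, -6), 186) = -33119 - 1*(-219) = -33119 + 219 = -32900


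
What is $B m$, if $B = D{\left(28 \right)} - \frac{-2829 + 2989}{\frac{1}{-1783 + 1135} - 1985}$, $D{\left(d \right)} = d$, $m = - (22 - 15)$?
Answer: $- \frac{252836836}{1286281} \approx -196.56$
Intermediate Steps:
$m = -7$ ($m = - (22 - 15) = \left(-1\right) 7 = -7$)
$B = \frac{36119548}{1286281}$ ($B = 28 - \frac{-2829 + 2989}{\frac{1}{-1783 + 1135} - 1985} = 28 - \frac{160}{\frac{1}{-648} - 1985} = 28 - \frac{160}{- \frac{1}{648} - 1985} = 28 - \frac{160}{- \frac{1286281}{648}} = 28 - 160 \left(- \frac{648}{1286281}\right) = 28 - - \frac{103680}{1286281} = 28 + \frac{103680}{1286281} = \frac{36119548}{1286281} \approx 28.081$)
$B m = \frac{36119548}{1286281} \left(-7\right) = - \frac{252836836}{1286281}$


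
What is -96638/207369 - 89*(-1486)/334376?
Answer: -2444024081/34669608372 ≈ -0.070495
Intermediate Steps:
-96638/207369 - 89*(-1486)/334376 = -96638*1/207369 + 132254*(1/334376) = -96638/207369 + 66127/167188 = -2444024081/34669608372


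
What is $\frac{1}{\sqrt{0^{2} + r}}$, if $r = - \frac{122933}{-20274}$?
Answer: $\frac{\sqrt{2492343642}}{122933} \approx 0.4061$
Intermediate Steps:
$r = \frac{122933}{20274}$ ($r = \left(-122933\right) \left(- \frac{1}{20274}\right) = \frac{122933}{20274} \approx 6.0636$)
$\frac{1}{\sqrt{0^{2} + r}} = \frac{1}{\sqrt{0^{2} + \frac{122933}{20274}}} = \frac{1}{\sqrt{0 + \frac{122933}{20274}}} = \frac{1}{\sqrt{\frac{122933}{20274}}} = \frac{1}{\frac{1}{20274} \sqrt{2492343642}} = \frac{\sqrt{2492343642}}{122933}$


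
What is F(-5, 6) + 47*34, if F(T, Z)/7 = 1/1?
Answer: 1605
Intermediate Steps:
F(T, Z) = 7 (F(T, Z) = 7/1 = 7*1 = 7)
F(-5, 6) + 47*34 = 7 + 47*34 = 7 + 1598 = 1605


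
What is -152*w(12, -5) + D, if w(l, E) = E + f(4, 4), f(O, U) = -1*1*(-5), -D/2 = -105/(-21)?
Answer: -10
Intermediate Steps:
D = -10 (D = -(-210)/(-21) = -(-210)*(-1)/21 = -2*5 = -10)
f(O, U) = 5 (f(O, U) = -1*(-5) = 5)
w(l, E) = 5 + E (w(l, E) = E + 5 = 5 + E)
-152*w(12, -5) + D = -152*(5 - 5) - 10 = -152*0 - 10 = 0 - 10 = -10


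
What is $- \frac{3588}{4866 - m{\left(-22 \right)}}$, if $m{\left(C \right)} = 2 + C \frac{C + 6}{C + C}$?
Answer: $- \frac{299}{406} \approx -0.73645$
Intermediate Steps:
$m{\left(C \right)} = 5 + \frac{C}{2}$ ($m{\left(C \right)} = 2 + C \frac{6 + C}{2 C} = 2 + \left(3 + \frac{C}{2}\right) = 5 + \frac{C}{2}$)
$- \frac{3588}{4866 - m{\left(-22 \right)}} = - \frac{3588}{4866 - \left(5 + \frac{1}{2} \left(-22\right)\right)} = - \frac{3588}{4866 - \left(5 - 11\right)} = - \frac{3588}{4866 - -6} = - \frac{3588}{4866 + 6} = - \frac{3588}{4872} = \left(-3588\right) \frac{1}{4872} = - \frac{299}{406}$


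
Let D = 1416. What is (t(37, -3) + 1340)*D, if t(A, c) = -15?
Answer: 1876200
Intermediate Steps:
(t(37, -3) + 1340)*D = (-15 + 1340)*1416 = 1325*1416 = 1876200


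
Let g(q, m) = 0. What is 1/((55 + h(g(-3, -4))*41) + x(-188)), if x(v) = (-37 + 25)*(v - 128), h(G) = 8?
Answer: 1/4175 ≈ 0.00023952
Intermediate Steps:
x(v) = 1536 - 12*v (x(v) = -12*(-128 + v) = 1536 - 12*v)
1/((55 + h(g(-3, -4))*41) + x(-188)) = 1/((55 + 8*41) + (1536 - 12*(-188))) = 1/((55 + 328) + (1536 + 2256)) = 1/(383 + 3792) = 1/4175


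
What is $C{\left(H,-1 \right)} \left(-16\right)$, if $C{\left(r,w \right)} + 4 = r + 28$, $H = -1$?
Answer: $-368$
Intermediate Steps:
$C{\left(r,w \right)} = 24 + r$ ($C{\left(r,w \right)} = -4 + \left(r + 28\right) = -4 + \left(28 + r\right) = 24 + r$)
$C{\left(H,-1 \right)} \left(-16\right) = \left(24 - 1\right) \left(-16\right) = 23 \left(-16\right) = -368$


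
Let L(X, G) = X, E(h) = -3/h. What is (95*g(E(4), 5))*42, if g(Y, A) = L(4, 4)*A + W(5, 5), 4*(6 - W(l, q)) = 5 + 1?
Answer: 97755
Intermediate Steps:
W(l, q) = 9/2 (W(l, q) = 6 - (5 + 1)/4 = 6 - ¼*6 = 6 - 3/2 = 9/2)
g(Y, A) = 9/2 + 4*A (g(Y, A) = 4*A + 9/2 = 9/2 + 4*A)
(95*g(E(4), 5))*42 = (95*(9/2 + 4*5))*42 = (95*(9/2 + 20))*42 = (95*(49/2))*42 = (4655/2)*42 = 97755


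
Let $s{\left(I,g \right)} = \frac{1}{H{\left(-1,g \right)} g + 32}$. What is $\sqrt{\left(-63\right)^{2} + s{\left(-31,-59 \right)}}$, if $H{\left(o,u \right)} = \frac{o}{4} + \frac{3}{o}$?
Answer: $\frac{\sqrt{3179271805}}{895} \approx 63.0$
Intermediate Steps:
$H{\left(o,u \right)} = \frac{3}{o} + \frac{o}{4}$ ($H{\left(o,u \right)} = o \frac{1}{4} + \frac{3}{o} = \frac{o}{4} + \frac{3}{o} = \frac{3}{o} + \frac{o}{4}$)
$s{\left(I,g \right)} = \frac{1}{32 - \frac{13 g}{4}}$ ($s{\left(I,g \right)} = \frac{1}{\left(\frac{3}{-1} + \frac{1}{4} \left(-1\right)\right) g + 32} = \frac{1}{\left(3 \left(-1\right) - \frac{1}{4}\right) g + 32} = \frac{1}{\left(-3 - \frac{1}{4}\right) g + 32} = \frac{1}{- \frac{13 g}{4} + 32} = \frac{1}{32 - \frac{13 g}{4}}$)
$\sqrt{\left(-63\right)^{2} + s{\left(-31,-59 \right)}} = \sqrt{\left(-63\right)^{2} + \frac{4}{128 - -767}} = \sqrt{3969 + \frac{4}{128 + 767}} = \sqrt{3969 + \frac{4}{895}} = \sqrt{\frac{3552259}{895}} = \frac{\sqrt{3179271805}}{895}$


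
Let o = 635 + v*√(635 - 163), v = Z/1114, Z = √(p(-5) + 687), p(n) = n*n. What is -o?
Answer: -635 - 4*√5251/557 ≈ -635.52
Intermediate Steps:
p(n) = n²
Z = 2*√178 (Z = √((-5)² + 687) = √(25 + 687) = √712 = 2*√178 ≈ 26.683)
v = √178/557 (v = (2*√178)/1114 = (2*√178)*(1/1114) = √178/557 ≈ 0.023953)
o = 635 + 4*√5251/557 (o = 635 + (√178/557)*√(635 - 163) = 635 + (√178/557)*√472 = 635 + (√178/557)*(2*√118) = 635 + 4*√5251/557 ≈ 635.52)
-o = -(635 + 4*√5251/557) = -635 - 4*√5251/557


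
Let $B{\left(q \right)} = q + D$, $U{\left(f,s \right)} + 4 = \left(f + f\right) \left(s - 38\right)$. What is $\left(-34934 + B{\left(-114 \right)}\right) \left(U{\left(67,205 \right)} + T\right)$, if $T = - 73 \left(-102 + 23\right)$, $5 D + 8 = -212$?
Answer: $-987523972$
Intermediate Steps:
$D = -44$ ($D = - \frac{8}{5} + \frac{1}{5} \left(-212\right) = - \frac{8}{5} - \frac{212}{5} = -44$)
$T = 5767$ ($T = \left(-73\right) \left(-79\right) = 5767$)
$U{\left(f,s \right)} = -4 + 2 f \left(-38 + s\right)$ ($U{\left(f,s \right)} = -4 + \left(f + f\right) \left(s - 38\right) = -4 + 2 f \left(-38 + s\right)$)
$B{\left(q \right)} = -44 + q$ ($B{\left(q \right)} = q - 44 = -44 + q$)
$\left(-34934 + B{\left(-114 \right)}\right) \left(U{\left(67,205 \right)} + T\right) = \left(-34934 - 158\right) \left(\left(-4 - 5092 + 2 \cdot 67 \cdot 205\right) + 5767\right) = \left(-34934 - 158\right) \left(\left(-4 - 5092 + 27470\right) + 5767\right) = - 35092 \left(22374 + 5767\right) = \left(-35092\right) 28141 = -987523972$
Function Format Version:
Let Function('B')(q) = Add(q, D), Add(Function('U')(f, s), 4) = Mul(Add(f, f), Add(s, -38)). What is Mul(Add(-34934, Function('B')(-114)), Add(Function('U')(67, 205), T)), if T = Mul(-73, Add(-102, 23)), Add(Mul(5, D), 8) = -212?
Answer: -987523972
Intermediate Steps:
D = -44 (D = Add(Rational(-8, 5), Mul(Rational(1, 5), -212)) = Add(Rational(-8, 5), Rational(-212, 5)) = -44)
T = 5767 (T = Mul(-73, -79) = 5767)
Function('U')(f, s) = Add(-4, Mul(2, f, Add(-38, s))) (Function('U')(f, s) = Add(-4, Mul(Add(f, f), Add(s, -38))) = Add(-4, Mul(Mul(2, f), Add(-38, s))) = Add(-4, Mul(2, f, Add(-38, s))))
Function('B')(q) = Add(-44, q) (Function('B')(q) = Add(q, -44) = Add(-44, q))
Mul(Add(-34934, Function('B')(-114)), Add(Function('U')(67, 205), T)) = Mul(Add(-34934, Add(-44, -114)), Add(Add(-4, Mul(-76, 67), Mul(2, 67, 205)), 5767)) = Mul(Add(-34934, -158), Add(Add(-4, -5092, 27470), 5767)) = Mul(-35092, Add(22374, 5767)) = Mul(-35092, 28141) = -987523972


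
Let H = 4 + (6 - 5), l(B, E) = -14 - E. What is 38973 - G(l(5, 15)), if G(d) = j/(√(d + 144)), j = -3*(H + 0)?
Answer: 38973 + 3*√115/23 ≈ 38974.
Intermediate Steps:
H = 5 (H = 4 + 1 = 5)
j = -15 (j = -3*(5 + 0) = -3*5 = -15)
G(d) = -15/√(144 + d) (G(d) = -15/√(d + 144) = -15/√(144 + d))
38973 - G(l(5, 15)) = 38973 - (-15)/√(144 + (-14 - 1*15)) = 38973 - (-15)/√(144 + (-14 - 15)) = 38973 - (-15)/√(144 - 29) = 38973 - (-15)/√115 = 38973 - (-15)*√115/115 = 38973 - (-3)*√115/23 = 38973 + 3*√115/23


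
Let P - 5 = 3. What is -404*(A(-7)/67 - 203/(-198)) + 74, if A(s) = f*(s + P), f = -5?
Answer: -2056580/6633 ≈ -310.05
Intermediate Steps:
P = 8 (P = 5 + 3 = 8)
A(s) = -40 - 5*s (A(s) = -5*(s + 8) = -5*(8 + s) = -40 - 5*s)
-404*(A(-7)/67 - 203/(-198)) + 74 = -404*((-40 - 5*(-7))/67 - 203/(-198)) + 74 = -404*((-40 + 35)*(1/67) - 203*(-1/198)) + 74 = -404*(-5*1/67 + 203/198) + 74 = -404*(-5/67 + 203/198) + 74 = -404*12611/13266 + 74 = -2547422/6633 + 74 = -2056580/6633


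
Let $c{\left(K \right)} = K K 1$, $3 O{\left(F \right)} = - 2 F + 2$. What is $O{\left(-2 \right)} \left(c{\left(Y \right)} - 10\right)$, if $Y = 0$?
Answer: $-20$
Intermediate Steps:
$O{\left(F \right)} = \frac{2}{3} - \frac{2 F}{3}$ ($O{\left(F \right)} = \frac{- 2 F + 2}{3} = \frac{2 - 2 F}{3} = \frac{2}{3} - \frac{2 F}{3}$)
$c{\left(K \right)} = K^{2}$ ($c{\left(K \right)} = K^{2} \cdot 1 = K^{2}$)
$O{\left(-2 \right)} \left(c{\left(Y \right)} - 10\right) = \left(\frac{2}{3} - - \frac{4}{3}\right) \left(0^{2} - 10\right) = \left(\frac{2}{3} + \frac{4}{3}\right) \left(0 - 10\right) = 2 \left(-10\right) = -20$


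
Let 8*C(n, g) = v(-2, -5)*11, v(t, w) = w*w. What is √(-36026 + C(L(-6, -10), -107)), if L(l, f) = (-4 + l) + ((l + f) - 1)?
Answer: I*√575866/4 ≈ 189.71*I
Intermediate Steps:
v(t, w) = w²
L(l, f) = -5 + f + 2*l (L(l, f) = (-4 + l) + ((f + l) - 1) = (-4 + l) + (-1 + f + l) = -5 + f + 2*l)
C(n, g) = 275/8 (C(n, g) = ((-5)²*11)/8 = (25*11)/8 = (⅛)*275 = 275/8)
√(-36026 + C(L(-6, -10), -107)) = √(-36026 + 275/8) = √(-287933/8) = I*√575866/4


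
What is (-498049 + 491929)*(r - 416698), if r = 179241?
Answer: 1453236840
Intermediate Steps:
(-498049 + 491929)*(r - 416698) = (-498049 + 491929)*(179241 - 416698) = -6120*(-237457) = 1453236840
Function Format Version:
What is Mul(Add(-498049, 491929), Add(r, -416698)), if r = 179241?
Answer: 1453236840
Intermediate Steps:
Mul(Add(-498049, 491929), Add(r, -416698)) = Mul(Add(-498049, 491929), Add(179241, -416698)) = Mul(-6120, -237457) = 1453236840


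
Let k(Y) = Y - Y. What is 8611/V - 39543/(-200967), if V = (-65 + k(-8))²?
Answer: 48656308/21771425 ≈ 2.2349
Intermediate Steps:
k(Y) = 0
V = 4225 (V = (-65 + 0)² = (-65)² = 4225)
8611/V - 39543/(-200967) = 8611/4225 - 39543/(-200967) = 8611*(1/4225) - 39543*(-1/200967) = 8611/4225 + 13181/66989 = 48656308/21771425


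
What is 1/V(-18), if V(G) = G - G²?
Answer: -1/342 ≈ -0.0029240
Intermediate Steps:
1/V(-18) = 1/(-18*(1 - 1*(-18))) = 1/(-18*(1 + 18)) = 1/(-18*19) = 1/(-342) = -1/342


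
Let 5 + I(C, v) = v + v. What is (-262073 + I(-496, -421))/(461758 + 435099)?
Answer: -262920/896857 ≈ -0.29316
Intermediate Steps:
I(C, v) = -5 + 2*v (I(C, v) = -5 + (v + v) = -5 + 2*v)
(-262073 + I(-496, -421))/(461758 + 435099) = (-262073 + (-5 + 2*(-421)))/(461758 + 435099) = (-262073 + (-5 - 842))/896857 = (-262073 - 847)*(1/896857) = -262920*1/896857 = -262920/896857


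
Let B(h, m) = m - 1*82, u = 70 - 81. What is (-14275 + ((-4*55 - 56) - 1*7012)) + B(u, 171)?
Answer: -21474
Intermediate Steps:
u = -11
B(h, m) = -82 + m (B(h, m) = m - 82 = -82 + m)
(-14275 + ((-4*55 - 56) - 1*7012)) + B(u, 171) = (-14275 + ((-4*55 - 56) - 1*7012)) + (-82 + 171) = (-14275 + ((-220 - 56) - 7012)) + 89 = (-14275 + (-276 - 7012)) + 89 = (-14275 - 7288) + 89 = -21563 + 89 = -21474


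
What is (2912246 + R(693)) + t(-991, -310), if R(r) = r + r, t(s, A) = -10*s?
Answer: 2923542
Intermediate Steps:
R(r) = 2*r
(2912246 + R(693)) + t(-991, -310) = (2912246 + 2*693) - 10*(-991) = (2912246 + 1386) + 9910 = 2913632 + 9910 = 2923542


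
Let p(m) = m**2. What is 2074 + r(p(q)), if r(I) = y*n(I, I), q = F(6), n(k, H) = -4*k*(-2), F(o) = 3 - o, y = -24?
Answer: 346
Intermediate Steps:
n(k, H) = 8*k
q = -3 (q = 3 - 1*6 = 3 - 6 = -3)
r(I) = -192*I
2074 + r(p(q)) = 2074 - 192*(-3)**2 = 2074 - 192*9 = 2074 - 1728 = 346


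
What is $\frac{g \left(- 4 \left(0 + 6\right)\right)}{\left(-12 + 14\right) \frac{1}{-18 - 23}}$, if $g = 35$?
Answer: $17220$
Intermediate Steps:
$\frac{g \left(- 4 \left(0 + 6\right)\right)}{\left(-12 + 14\right) \frac{1}{-18 - 23}} = \frac{35 \left(- 4 \left(0 + 6\right)\right)}{\left(-12 + 14\right) \frac{1}{-18 - 23}} = \frac{35 \left(\left(-4\right) 6\right)}{2 \frac{1}{-41}} = \frac{35 \left(-24\right)}{2 \left(- \frac{1}{41}\right)} = - \frac{840}{- \frac{2}{41}} = \left(-840\right) \left(- \frac{41}{2}\right) = 17220$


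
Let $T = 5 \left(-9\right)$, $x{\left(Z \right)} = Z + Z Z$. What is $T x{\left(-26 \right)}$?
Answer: $-29250$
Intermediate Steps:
$x{\left(Z \right)} = Z + Z^{2}$
$T = -45$
$T x{\left(-26 \right)} = - 45 \left(- 26 \left(1 - 26\right)\right) = - 45 \left(\left(-26\right) \left(-25\right)\right) = \left(-45\right) 650 = -29250$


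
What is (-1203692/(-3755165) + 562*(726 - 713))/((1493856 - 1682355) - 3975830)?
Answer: -27436439182/15637742509285 ≈ -0.0017545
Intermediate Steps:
(-1203692/(-3755165) + 562*(726 - 713))/((1493856 - 1682355) - 3975830) = (-1203692*(-1/3755165) + 562*13)/(-188499 - 3975830) = (1203692/3755165 + 7306)/(-4164329) = (27436439182/3755165)*(-1/4164329) = -27436439182/15637742509285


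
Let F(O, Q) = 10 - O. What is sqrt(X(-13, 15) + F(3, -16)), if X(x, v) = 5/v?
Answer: sqrt(66)/3 ≈ 2.7080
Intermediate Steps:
sqrt(X(-13, 15) + F(3, -16)) = sqrt(5/15 + (10 - 1*3)) = sqrt(5*(1/15) + (10 - 3)) = sqrt(1/3 + 7) = sqrt(22/3) = sqrt(66)/3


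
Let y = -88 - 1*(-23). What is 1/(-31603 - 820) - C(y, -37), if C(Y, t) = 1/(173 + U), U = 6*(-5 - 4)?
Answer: -32542/3858337 ≈ -0.0084342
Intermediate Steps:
y = -65 (y = -88 + 23 = -65)
U = -54 (U = 6*(-9) = -54)
C(Y, t) = 1/119 (C(Y, t) = 1/(173 - 54) = 1/119)
1/(-31603 - 820) - C(y, -37) = 1/(-31603 - 820) - 1*1/119 = 1/(-32423) - 1/119 = -1/32423 - 1/119 = -32542/3858337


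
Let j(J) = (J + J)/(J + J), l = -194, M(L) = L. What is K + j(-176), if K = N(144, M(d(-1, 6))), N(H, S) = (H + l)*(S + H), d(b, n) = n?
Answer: -7499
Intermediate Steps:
N(H, S) = (-194 + H)*(H + S) (N(H, S) = (H - 194)*(S + H) = (-194 + H)*(H + S))
j(J) = 1 (j(J) = (2*J)/((2*J)) = (2*J)*(1/(2*J)) = 1)
K = -7500 (K = 144**2 - 194*144 - 194*6 + 144*6 = 20736 - 27936 - 1164 + 864 = -7500)
K + j(-176) = -7500 + 1 = -7499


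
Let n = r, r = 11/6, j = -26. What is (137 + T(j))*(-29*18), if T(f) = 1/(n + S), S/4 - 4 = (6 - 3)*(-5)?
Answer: -18089910/253 ≈ -71502.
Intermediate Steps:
r = 11/6 (r = 11*(⅙) = 11/6 ≈ 1.8333)
S = -44 (S = 16 + 4*((6 - 3)*(-5)) = 16 + 4*(3*(-5)) = 16 + 4*(-15) = 16 - 60 = -44)
n = 11/6 ≈ 1.8333
T(f) = -6/253 (T(f) = 1/(11/6 - 44) = 1/(-253/6) = -6/253)
(137 + T(j))*(-29*18) = (137 - 6/253)*(-29*18) = (34655/253)*(-522) = -18089910/253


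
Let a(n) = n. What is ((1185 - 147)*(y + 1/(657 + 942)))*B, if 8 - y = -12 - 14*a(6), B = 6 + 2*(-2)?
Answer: 115077524/533 ≈ 2.1591e+5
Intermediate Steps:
B = 2 (B = 6 - 4 = 2)
y = 104 (y = 8 - (-12 - 14*6) = 8 - (-12 - 84) = 8 - 1*(-96) = 8 + 96 = 104)
((1185 - 147)*(y + 1/(657 + 942)))*B = ((1185 - 147)*(104 + 1/(657 + 942)))*2 = (1038*(104 + 1/1599))*2 = (1038*(166297/1599))*2 = (57538762/533)*2 = 115077524/533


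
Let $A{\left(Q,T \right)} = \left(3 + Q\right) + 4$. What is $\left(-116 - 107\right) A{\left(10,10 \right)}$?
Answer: $-3791$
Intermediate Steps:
$A{\left(Q,T \right)} = 7 + Q$
$\left(-116 - 107\right) A{\left(10,10 \right)} = \left(-116 - 107\right) \left(7 + 10\right) = \left(-223\right) 17 = -3791$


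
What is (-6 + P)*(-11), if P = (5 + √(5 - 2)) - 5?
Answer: 66 - 11*√3 ≈ 46.947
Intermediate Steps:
P = √3 (P = (5 + √3) - 5 = √3 ≈ 1.7320)
(-6 + P)*(-11) = (-6 + √3)*(-11) = 66 - 11*√3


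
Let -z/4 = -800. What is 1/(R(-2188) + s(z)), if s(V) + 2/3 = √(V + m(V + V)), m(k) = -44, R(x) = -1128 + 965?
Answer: -1473/212677 - 18*√789/212677 ≈ -0.0093033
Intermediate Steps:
R(x) = -163
z = 3200 (z = -4*(-800) = 3200)
s(V) = -⅔ + √(-44 + V) (s(V) = -⅔ + √(V - 44) = -⅔ + √(-44 + V))
1/(R(-2188) + s(z)) = 1/(-163 + (-⅔ + √(-44 + 3200))) = 1/(-163 + (-⅔ + √3156)) = 1/(-163 + (-⅔ + 2*√789)) = 1/(-491/3 + 2*√789)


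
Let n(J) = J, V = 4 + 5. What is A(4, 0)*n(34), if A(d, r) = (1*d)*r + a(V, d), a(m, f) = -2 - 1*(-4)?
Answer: 68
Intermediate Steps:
V = 9
a(m, f) = 2 (a(m, f) = -2 + 4 = 2)
A(d, r) = 2 + d*r (A(d, r) = (1*d)*r + 2 = d*r + 2 = 2 + d*r)
A(4, 0)*n(34) = (2 + 4*0)*34 = (2 + 0)*34 = 2*34 = 68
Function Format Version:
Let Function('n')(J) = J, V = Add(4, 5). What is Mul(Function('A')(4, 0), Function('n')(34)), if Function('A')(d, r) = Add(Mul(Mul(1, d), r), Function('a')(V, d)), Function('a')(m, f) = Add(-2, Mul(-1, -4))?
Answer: 68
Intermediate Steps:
V = 9
Function('a')(m, f) = 2 (Function('a')(m, f) = Add(-2, 4) = 2)
Function('A')(d, r) = Add(2, Mul(d, r)) (Function('A')(d, r) = Add(Mul(Mul(1, d), r), 2) = Add(Mul(d, r), 2) = Add(2, Mul(d, r)))
Mul(Function('A')(4, 0), Function('n')(34)) = Mul(Add(2, Mul(4, 0)), 34) = Mul(Add(2, 0), 34) = Mul(2, 34) = 68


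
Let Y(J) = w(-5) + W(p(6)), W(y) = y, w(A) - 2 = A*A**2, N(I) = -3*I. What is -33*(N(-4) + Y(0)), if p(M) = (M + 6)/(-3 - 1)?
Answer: 3762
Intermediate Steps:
p(M) = -3/2 - M/4 (p(M) = (6 + M)/(-4) = (6 + M)*(-1/4) = -3/2 - M/4)
w(A) = 2 + A**3 (w(A) = 2 + A*A**2 = 2 + A**3)
Y(J) = -126 (Y(J) = (2 + (-5)**3) + (-3/2 - 1/4*6) = (2 - 125) + (-3/2 - 3/2) = -123 - 3 = -126)
-33*(N(-4) + Y(0)) = -33*(-3*(-4) - 126) = -33*(12 - 126) = -33*(-114) = 3762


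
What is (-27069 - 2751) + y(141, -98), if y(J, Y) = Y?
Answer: -29918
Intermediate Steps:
(-27069 - 2751) + y(141, -98) = (-27069 - 2751) - 98 = -29820 - 98 = -29918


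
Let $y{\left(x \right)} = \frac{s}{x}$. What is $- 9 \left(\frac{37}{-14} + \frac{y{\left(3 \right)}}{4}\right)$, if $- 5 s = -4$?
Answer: $\frac{1623}{70} \approx 23.186$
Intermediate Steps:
$s = \frac{4}{5}$ ($s = \left(- \frac{1}{5}\right) \left(-4\right) = \frac{4}{5} \approx 0.8$)
$y{\left(x \right)} = \frac{4}{5 x}$
$- 9 \left(\frac{37}{-14} + \frac{y{\left(3 \right)}}{4}\right) = - 9 \left(\frac{37}{-14} + \frac{\frac{4}{5} \cdot \frac{1}{3}}{4}\right) = - 9 \left(37 \left(- \frac{1}{14}\right) + \frac{4}{5} \cdot \frac{1}{3} \cdot \frac{1}{4}\right) = - 9 \left(- \frac{37}{14} + \frac{4}{15} \cdot \frac{1}{4}\right) = - 9 \left(- \frac{37}{14} + \frac{1}{15}\right) = \left(-9\right) \left(- \frac{541}{210}\right) = \frac{1623}{70}$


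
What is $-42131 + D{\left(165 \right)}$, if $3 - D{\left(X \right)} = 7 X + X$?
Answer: $-43448$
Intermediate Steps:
$D{\left(X \right)} = 3 - 8 X$ ($D{\left(X \right)} = 3 - \left(7 X + X\right) = 3 - 8 X$)
$-42131 + D{\left(165 \right)} = -42131 + \left(3 - 1320\right) = -42131 - 1317 = -43448$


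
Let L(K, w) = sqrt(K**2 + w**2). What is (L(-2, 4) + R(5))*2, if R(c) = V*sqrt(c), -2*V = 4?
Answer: 0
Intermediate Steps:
V = -2 (V = -1/2*4 = -2)
R(c) = -2*sqrt(c)
(L(-2, 4) + R(5))*2 = (sqrt((-2)**2 + 4**2) - 2*sqrt(5))*2 = (sqrt(4 + 16) - 2*sqrt(5))*2 = (sqrt(20) - 2*sqrt(5))*2 = (2*sqrt(5) - 2*sqrt(5))*2 = 0*2 = 0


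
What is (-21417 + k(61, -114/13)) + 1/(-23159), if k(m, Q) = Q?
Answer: -6450592078/301067 ≈ -21426.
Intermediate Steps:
(-21417 + k(61, -114/13)) + 1/(-23159) = (-21417 - 114/13) + 1/(-23159) = (-21417 - 114*1/13) - 1/23159 = (-21417 - 114/13) - 1/23159 = -278535/13 - 1/23159 = -6450592078/301067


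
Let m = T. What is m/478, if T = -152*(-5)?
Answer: 380/239 ≈ 1.5900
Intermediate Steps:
T = 760
m = 760
m/478 = 760/478 = 760*(1/478) = 380/239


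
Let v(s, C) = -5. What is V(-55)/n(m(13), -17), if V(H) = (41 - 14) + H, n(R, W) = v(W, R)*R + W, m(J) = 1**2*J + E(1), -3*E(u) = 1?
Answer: 84/241 ≈ 0.34855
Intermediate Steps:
E(u) = -1/3 (E(u) = -1/3*1 = -1/3)
m(J) = -1/3 + J (m(J) = 1**2*J - 1/3 = 1*J - 1/3 = J - 1/3 = -1/3 + J)
n(R, W) = W - 5*R (n(R, W) = -5*R + W = W - 5*R)
V(H) = 27 + H
V(-55)/n(m(13), -17) = (27 - 55)/(-17 - 5*(-1/3 + 13)) = -28/(-17 - 5*38/3) = -28/(-17 - 190/3) = -28/(-241/3) = -28*(-3/241) = 84/241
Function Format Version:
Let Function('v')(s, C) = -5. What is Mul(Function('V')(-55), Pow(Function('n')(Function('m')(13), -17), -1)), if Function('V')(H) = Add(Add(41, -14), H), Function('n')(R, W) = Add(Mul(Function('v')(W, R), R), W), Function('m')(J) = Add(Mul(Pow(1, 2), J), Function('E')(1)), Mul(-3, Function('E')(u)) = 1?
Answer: Rational(84, 241) ≈ 0.34855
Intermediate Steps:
Function('E')(u) = Rational(-1, 3) (Function('E')(u) = Mul(Rational(-1, 3), 1) = Rational(-1, 3))
Function('m')(J) = Add(Rational(-1, 3), J) (Function('m')(J) = Add(Mul(Pow(1, 2), J), Rational(-1, 3)) = Add(Mul(1, J), Rational(-1, 3)) = Add(J, Rational(-1, 3)) = Add(Rational(-1, 3), J))
Function('n')(R, W) = Add(W, Mul(-5, R)) (Function('n')(R, W) = Add(Mul(-5, R), W) = Add(W, Mul(-5, R)))
Function('V')(H) = Add(27, H)
Mul(Function('V')(-55), Pow(Function('n')(Function('m')(13), -17), -1)) = Mul(Add(27, -55), Pow(Add(-17, Mul(-5, Add(Rational(-1, 3), 13))), -1)) = Mul(-28, Pow(Add(-17, Mul(-5, Rational(38, 3))), -1)) = Mul(-28, Pow(Add(-17, Rational(-190, 3)), -1)) = Mul(-28, Pow(Rational(-241, 3), -1)) = Mul(-28, Rational(-3, 241)) = Rational(84, 241)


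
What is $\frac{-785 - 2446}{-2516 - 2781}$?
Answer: $\frac{3231}{5297} \approx 0.60997$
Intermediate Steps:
$\frac{-785 - 2446}{-2516 - 2781} = - \frac{3231}{-5297} = \left(-3231\right) \left(- \frac{1}{5297}\right) = \frac{3231}{5297}$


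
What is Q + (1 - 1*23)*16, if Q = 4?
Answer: -348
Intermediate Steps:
Q + (1 - 1*23)*16 = 4 + (1 - 1*23)*16 = 4 + (1 - 23)*16 = 4 - 22*16 = 4 - 352 = -348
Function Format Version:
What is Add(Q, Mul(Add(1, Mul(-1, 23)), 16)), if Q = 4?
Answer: -348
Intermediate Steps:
Add(Q, Mul(Add(1, Mul(-1, 23)), 16)) = Add(4, Mul(Add(1, Mul(-1, 23)), 16)) = Add(4, Mul(Add(1, -23), 16)) = Add(4, Mul(-22, 16)) = Add(4, -352) = -348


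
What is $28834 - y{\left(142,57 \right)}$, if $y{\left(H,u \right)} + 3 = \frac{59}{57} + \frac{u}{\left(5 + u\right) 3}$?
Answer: $\frac{101905217}{3534} \approx 28836.0$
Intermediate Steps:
$y{\left(H,u \right)} = - \frac{112}{57} + \frac{u}{15 + 3 u}$ ($y{\left(H,u \right)} = -3 + \left(\frac{59}{57} + \frac{u}{\left(5 + u\right) 3}\right) = -3 + \left(59 \cdot \frac{1}{57} + \frac{u}{15 + 3 u}\right) = -3 + \left(\frac{59}{57} + \frac{u}{15 + 3 u}\right) = - \frac{112}{57} + \frac{u}{15 + 3 u}$)
$28834 - y{\left(142,57 \right)} = 28834 - \frac{-560 - 5301}{57 \left(5 + 57\right)} = 28834 - \frac{-560 - 5301}{57 \cdot 62} = 28834 - \frac{1}{57} \cdot \frac{1}{62} \left(-5861\right) = 28834 - - \frac{5861}{3534} = 28834 + \frac{5861}{3534} = \frac{101905217}{3534}$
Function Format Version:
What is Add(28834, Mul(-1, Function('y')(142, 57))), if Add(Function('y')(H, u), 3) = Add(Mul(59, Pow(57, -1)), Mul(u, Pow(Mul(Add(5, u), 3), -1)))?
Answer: Rational(101905217, 3534) ≈ 28836.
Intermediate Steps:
Function('y')(H, u) = Add(Rational(-112, 57), Mul(u, Pow(Add(15, Mul(3, u)), -1))) (Function('y')(H, u) = Add(-3, Add(Mul(59, Pow(57, -1)), Mul(u, Pow(Mul(Add(5, u), 3), -1)))) = Add(-3, Add(Mul(59, Rational(1, 57)), Mul(u, Pow(Add(15, Mul(3, u)), -1)))) = Add(-3, Add(Rational(59, 57), Mul(u, Pow(Add(15, Mul(3, u)), -1)))) = Add(Rational(-112, 57), Mul(u, Pow(Add(15, Mul(3, u)), -1))))
Add(28834, Mul(-1, Function('y')(142, 57))) = Add(28834, Mul(-1, Mul(Rational(1, 57), Pow(Add(5, 57), -1), Add(-560, Mul(-93, 57))))) = Add(28834, Mul(-1, Mul(Rational(1, 57), Pow(62, -1), Add(-560, -5301)))) = Add(28834, Mul(-1, Mul(Rational(1, 57), Rational(1, 62), -5861))) = Add(28834, Mul(-1, Rational(-5861, 3534))) = Add(28834, Rational(5861, 3534)) = Rational(101905217, 3534)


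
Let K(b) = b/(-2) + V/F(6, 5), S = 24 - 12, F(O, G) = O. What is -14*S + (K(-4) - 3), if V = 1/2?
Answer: -2027/12 ≈ -168.92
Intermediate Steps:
S = 12
V = ½ ≈ 0.50000
K(b) = 1/12 - b/2 (K(b) = b/(-2) + (½)/6 = b*(-½) + (½)*(⅙) = -b/2 + 1/12 = 1/12 - b/2)
-14*S + (K(-4) - 3) = -14*12 + ((1/12 - ½*(-4)) - 3) = -168 + ((1/12 + 2) - 3) = -168 + (25/12 - 3) = -168 - 11/12 = -2027/12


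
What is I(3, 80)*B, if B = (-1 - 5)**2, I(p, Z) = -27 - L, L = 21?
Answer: -1728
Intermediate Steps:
I(p, Z) = -48 (I(p, Z) = -27 - 1*21 = -27 - 21 = -48)
B = 36 (B = (-6)**2 = 36)
I(3, 80)*B = -48*36 = -1728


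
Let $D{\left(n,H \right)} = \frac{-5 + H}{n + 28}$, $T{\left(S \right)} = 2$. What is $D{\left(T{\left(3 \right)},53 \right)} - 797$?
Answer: $- \frac{3977}{5} \approx -795.4$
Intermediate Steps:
$D{\left(n,H \right)} = \frac{-5 + H}{28 + n}$
$D{\left(T{\left(3 \right)},53 \right)} - 797 = \frac{-5 + 53}{28 + 2} - 797 = \frac{1}{30} \cdot 48 - 797 = \frac{1}{30} \cdot 48 + \left(-798 + 1\right) = \frac{8}{5} - 797 = - \frac{3977}{5}$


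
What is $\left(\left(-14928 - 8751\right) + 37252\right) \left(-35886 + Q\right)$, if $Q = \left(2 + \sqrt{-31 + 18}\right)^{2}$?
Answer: $-487202835 + 54292 i \sqrt{13} \approx -4.872 \cdot 10^{8} + 1.9575 \cdot 10^{5} i$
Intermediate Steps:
$Q = \left(2 + i \sqrt{13}\right)^{2}$ ($Q = \left(2 + \sqrt{-13}\right)^{2} = \left(2 + i \sqrt{13}\right)^{2} \approx -9.0 + 14.422 i$)
$\left(\left(-14928 - 8751\right) + 37252\right) \left(-35886 + Q\right) = \left(\left(-14928 - 8751\right) + 37252\right) \left(-35886 + \left(2 + i \sqrt{13}\right)^{2}\right) = \left(-23679 + 37252\right) \left(-35886 + \left(2 + i \sqrt{13}\right)^{2}\right) = 13573 \left(-35886 + \left(2 + i \sqrt{13}\right)^{2}\right) = -487080678 + 13573 \left(2 + i \sqrt{13}\right)^{2}$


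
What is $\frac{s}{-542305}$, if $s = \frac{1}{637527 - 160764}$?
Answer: $- \frac{1}{258550958715} \approx -3.8677 \cdot 10^{-12}$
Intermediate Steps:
$s = \frac{1}{476763} \approx 2.0975 \cdot 10^{-6}$
$\frac{s}{-542305} = \frac{1}{476763 \left(-542305\right)} = \frac{1}{476763} \left(- \frac{1}{542305}\right) = - \frac{1}{258550958715}$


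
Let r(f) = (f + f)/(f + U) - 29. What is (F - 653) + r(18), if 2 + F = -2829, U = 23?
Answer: -143997/41 ≈ -3512.1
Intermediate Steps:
F = -2831 (F = -2 - 2829 = -2831)
r(f) = -29 + 2*f/(23 + f) (r(f) = (f + f)/(f + 23) - 29 = (2*f)/(23 + f) - 29 = 2*f/(23 + f) - 29 = -29 + 2*f/(23 + f))
(F - 653) + r(18) = (-2831 - 653) + (-667 - 27*18)/(23 + 18) = -3484 + (-667 - 486)/41 = -3484 + (1/41)*(-1153) = -3484 - 1153/41 = -143997/41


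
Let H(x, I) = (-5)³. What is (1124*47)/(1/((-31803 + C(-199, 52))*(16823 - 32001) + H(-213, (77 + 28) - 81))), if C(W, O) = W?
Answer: 25659945331268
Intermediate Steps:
H(x, I) = -125
(1124*47)/(1/((-31803 + C(-199, 52))*(16823 - 32001) + H(-213, (77 + 28) - 81))) = (1124*47)/(1/((-31803 - 199)*(16823 - 32001) - 125)) = 52828/(1/(-32002*(-15178) - 125)) = 52828/(1/(485726356 - 125)) = 52828/(1/485726231) = 52828*485726231 = 25659945331268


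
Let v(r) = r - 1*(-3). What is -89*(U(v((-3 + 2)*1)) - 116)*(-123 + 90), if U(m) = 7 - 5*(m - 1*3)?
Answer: -305448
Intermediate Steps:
v(r) = 3 + r (v(r) = r + 3 = 3 + r)
U(m) = 22 - 5*m (U(m) = 7 - 5*(m - 3) = 7 - 5*(-3 + m) = 7 + (15 - 5*m) = 22 - 5*m)
-89*(U(v((-3 + 2)*1)) - 116)*(-123 + 90) = -89*((22 - 5*(3 + (-3 + 2)*1)) - 116)*(-123 + 90) = -89*((22 - 5*(3 - 1*1)) - 116)*(-33) = -89*((22 - 5*(3 - 1)) - 116)*(-33) = -89*((22 - 5*2) - 116)*(-33) = -89*((22 - 10) - 116)*(-33) = -89*(12 - 116)*(-33) = -(-9256)*(-33) = -89*3432 = -305448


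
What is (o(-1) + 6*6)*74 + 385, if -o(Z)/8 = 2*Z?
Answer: 4233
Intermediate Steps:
o(Z) = -16*Z
(o(-1) + 6*6)*74 + 385 = (-16*(-1) + 6*6)*74 + 385 = (16 + 36)*74 + 385 = 52*74 + 385 = 3848 + 385 = 4233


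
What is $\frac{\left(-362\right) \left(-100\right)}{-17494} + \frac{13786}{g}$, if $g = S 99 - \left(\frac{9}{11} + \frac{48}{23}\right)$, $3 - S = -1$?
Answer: $\frac{28708194626}{869915391} \approx 33.001$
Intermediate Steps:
$S = 4$ ($S = 3 - -1 = 3 + 1 = 4$)
$g = \frac{99453}{253}$ ($g = 4 \cdot 99 - \left(\frac{9}{11} + \frac{48}{23}\right) = 396 - \frac{735}{253} = \frac{99453}{253} \approx 393.09$)
$\frac{\left(-362\right) \left(-100\right)}{-17494} + \frac{13786}{g} = \frac{\left(-362\right) \left(-100\right)}{-17494} + \frac{13786}{\frac{99453}{253}} = 36200 \left(- \frac{1}{17494}\right) + 13786 \cdot \frac{253}{99453} = - \frac{18100}{8747} + \frac{3487858}{99453} = \frac{28708194626}{869915391}$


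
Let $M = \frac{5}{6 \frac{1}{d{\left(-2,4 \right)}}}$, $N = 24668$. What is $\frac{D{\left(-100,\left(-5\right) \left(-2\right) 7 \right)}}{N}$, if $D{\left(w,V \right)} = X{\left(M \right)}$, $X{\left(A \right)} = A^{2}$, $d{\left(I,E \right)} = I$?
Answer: $\frac{25}{222012} \approx 0.00011261$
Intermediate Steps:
$M = - \frac{5}{3}$ ($M = \frac{5}{6 \frac{1}{-2}} = \frac{5}{6 \left(- \frac{1}{2}\right)} = \frac{5}{-3} = 5 \left(- \frac{1}{3}\right) = - \frac{5}{3} \approx -1.6667$)
$D{\left(w,V \right)} = \frac{25}{9}$ ($D{\left(w,V \right)} = \left(- \frac{5}{3}\right)^{2} = \frac{25}{9}$)
$\frac{D{\left(-100,\left(-5\right) \left(-2\right) 7 \right)}}{N} = \frac{25}{9 \cdot 24668} = \frac{25}{9} \cdot \frac{1}{24668} = \frac{25}{222012}$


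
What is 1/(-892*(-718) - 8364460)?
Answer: -1/7724004 ≈ -1.2947e-7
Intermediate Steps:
1/(-892*(-718) - 8364460) = 1/(640456 - 8364460) = 1/(-7724004) = -1/7724004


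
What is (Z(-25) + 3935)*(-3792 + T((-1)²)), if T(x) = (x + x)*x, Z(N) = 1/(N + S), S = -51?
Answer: -566716805/38 ≈ -1.4914e+7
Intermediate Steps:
Z(N) = 1/(-51 + N) (Z(N) = 1/(N - 51) = 1/(-51 + N))
T(x) = 2*x² (T(x) = (2*x)*x = 2*x²)
(Z(-25) + 3935)*(-3792 + T((-1)²)) = (1/(-51 - 25) + 3935)*(-3792 + 2*((-1)²)²) = (1/(-76) + 3935)*(-3792 + 2*1²) = (-1/76 + 3935)*(-3792 + 2*1) = 299059*(-3792 + 2)/76 = (299059/76)*(-3790) = -566716805/38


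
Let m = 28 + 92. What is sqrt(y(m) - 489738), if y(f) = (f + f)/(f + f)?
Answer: I*sqrt(489737) ≈ 699.81*I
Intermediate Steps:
m = 120
y(f) = 1 (y(f) = (2*f)/((2*f)) = (2*f)*(1/(2*f)) = 1)
sqrt(y(m) - 489738) = sqrt(1 - 489738) = sqrt(-489737) = I*sqrt(489737)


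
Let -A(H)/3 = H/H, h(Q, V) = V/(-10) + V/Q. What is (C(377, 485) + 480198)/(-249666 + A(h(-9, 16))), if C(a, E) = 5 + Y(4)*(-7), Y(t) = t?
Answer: -480175/249669 ≈ -1.9232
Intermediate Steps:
h(Q, V) = -V/10 + V/Q (h(Q, V) = V*(-⅒) + V/Q = -V/10 + V/Q)
A(H) = -3 (A(H) = -3*H/H = -3*1 = -3)
C(a, E) = -23 (C(a, E) = 5 + 4*(-7) = 5 - 28 = -23)
(C(377, 485) + 480198)/(-249666 + A(h(-9, 16))) = (-23 + 480198)/(-249666 - 3) = 480175/(-249669) = 480175*(-1/249669) = -480175/249669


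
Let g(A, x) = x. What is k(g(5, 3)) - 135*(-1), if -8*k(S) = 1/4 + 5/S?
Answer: 12937/96 ≈ 134.76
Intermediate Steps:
k(S) = -1/32 - 5/(8*S) (k(S) = -(1/4 + 5/S)/8 = -(1*(¼) + 5/S)/8 = -(¼ + 5/S)/8 = -1/32 - 5/(8*S))
k(g(5, 3)) - 135*(-1) = (1/32)*(-20 - 1*3)/3 - 135*(-1) = (1/32)*(⅓)*(-20 - 3) - 45*(-3) = (1/32)*(⅓)*(-23) + 135 = -23/96 + 135 = 12937/96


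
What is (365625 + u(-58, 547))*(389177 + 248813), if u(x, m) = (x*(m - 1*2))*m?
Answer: -10798009459550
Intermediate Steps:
u(x, m) = m*x*(-2 + m) (u(x, m) = (x*(m - 2))*m = (x*(-2 + m))*m = m*x*(-2 + m))
(365625 + u(-58, 547))*(389177 + 248813) = (365625 + 547*(-58)*(-2 + 547))*(389177 + 248813) = (365625 + 547*(-58)*545)*637990 = (365625 - 17290670)*637990 = -16925045*637990 = -10798009459550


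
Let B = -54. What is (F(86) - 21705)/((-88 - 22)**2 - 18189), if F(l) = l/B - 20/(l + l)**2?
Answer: 4334633023/1215924588 ≈ 3.5649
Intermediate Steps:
F(l) = -5/l**2 - l/54 (F(l) = l/(-54) - 20/(l + l)**2 = l*(-1/54) - 20*1/(4*l**2) = -l/54 - 20*1/(4*l**2) = -l/54 - 5/l**2 = -5/l**2 - l/54)
(F(86) - 21705)/((-88 - 22)**2 - 18189) = ((-5/86**2 - 1/54*86) - 21705)/((-88 - 22)**2 - 18189) = ((-5*1/7396 - 43/27) - 21705)/((-110)**2 - 18189) = ((-5/7396 - 43/27) - 21705)/(12100 - 18189) = (-318163/199692 - 21705)/(-6089) = -4334633023/199692*(-1/6089) = 4334633023/1215924588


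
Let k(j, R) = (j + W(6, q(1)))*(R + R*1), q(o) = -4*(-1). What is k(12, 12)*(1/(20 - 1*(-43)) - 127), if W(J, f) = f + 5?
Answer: -64000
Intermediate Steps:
q(o) = 4
W(J, f) = 5 + f
k(j, R) = 2*R*(9 + j) (k(j, R) = (j + (5 + 4))*(R + R*1) = (j + 9)*(R + R) = (9 + j)*(2*R) = 2*R*(9 + j))
k(12, 12)*(1/(20 - 1*(-43)) - 127) = (2*12*(9 + 12))*(1/(20 - 1*(-43)) - 127) = (2*12*21)*(1/(20 + 43) - 127) = 504*(1/63 - 127) = 504*(-8000/63) = -64000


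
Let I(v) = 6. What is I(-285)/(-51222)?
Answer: -1/8537 ≈ -0.00011714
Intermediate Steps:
I(-285)/(-51222) = 6/(-51222) = 6*(-1/51222) = -1/8537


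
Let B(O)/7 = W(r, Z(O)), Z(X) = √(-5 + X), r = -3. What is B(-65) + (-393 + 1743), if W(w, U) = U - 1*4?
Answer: 1322 + 7*I*√70 ≈ 1322.0 + 58.566*I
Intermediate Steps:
W(w, U) = -4 + U (W(w, U) = U - 4 = -4 + U)
B(O) = -28 + 7*√(-5 + O) (B(O) = 7*(-4 + √(-5 + O)) = -28 + 7*√(-5 + O))
B(-65) + (-393 + 1743) = (-28 + 7*√(-5 - 65)) + (-393 + 1743) = (-28 + 7*√(-70)) + 1350 = (-28 + 7*(I*√70)) + 1350 = (-28 + 7*I*√70) + 1350 = 1322 + 7*I*√70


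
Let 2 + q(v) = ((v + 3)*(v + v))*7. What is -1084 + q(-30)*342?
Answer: 3876512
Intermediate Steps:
q(v) = -2 + 14*v*(3 + v) (q(v) = -2 + ((v + 3)*(v + v))*7 = -2 + ((3 + v)*(2*v))*7 = -2 + (2*v*(3 + v))*7 = -2 + 14*v*(3 + v))
-1084 + q(-30)*342 = -1084 + (-2 + 14*(-30)² + 42*(-30))*342 = -1084 + (-2 + 14*900 - 1260)*342 = -1084 + (-2 + 12600 - 1260)*342 = -1084 + 11338*342 = -1084 + 3877596 = 3876512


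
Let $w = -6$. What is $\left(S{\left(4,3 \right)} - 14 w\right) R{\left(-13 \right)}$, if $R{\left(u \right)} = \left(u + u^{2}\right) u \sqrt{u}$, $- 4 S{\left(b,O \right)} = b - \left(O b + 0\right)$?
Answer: $- 174408 i \sqrt{13} \approx - 6.2884 \cdot 10^{5} i$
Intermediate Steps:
$S{\left(b,O \right)} = - \frac{b}{4} + \frac{O b}{4}$ ($S{\left(b,O \right)} = - \frac{b - \left(O b + 0\right)}{4} = - \frac{b - O b}{4} = - \frac{b}{4} + \frac{O b}{4}$)
$R{\left(u \right)} = u^{\frac{3}{2}} \left(u + u^{2}\right)$ ($R{\left(u \right)} = u \left(u + u^{2}\right) \sqrt{u} = u^{\frac{3}{2}} \left(u + u^{2}\right)$)
$\left(S{\left(4,3 \right)} - 14 w\right) R{\left(-13 \right)} = \left(\frac{1}{4} \cdot 4 \left(-1 + 3\right) - -84\right) \left(-13\right)^{\frac{5}{2}} \left(1 - 13\right) = \left(\frac{1}{4} \cdot 4 \cdot 2 + 84\right) 169 i \sqrt{13} \left(-12\right) = \left(2 + 84\right) \left(- 2028 i \sqrt{13}\right) = 86 \left(- 2028 i \sqrt{13}\right) = - 174408 i \sqrt{13}$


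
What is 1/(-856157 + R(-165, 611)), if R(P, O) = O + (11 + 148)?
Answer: -1/855387 ≈ -1.1691e-6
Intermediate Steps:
R(P, O) = 159 + O (R(P, O) = O + 159 = 159 + O)
1/(-856157 + R(-165, 611)) = 1/(-856157 + (159 + 611)) = 1/(-856157 + 770) = 1/(-855387) = -1/855387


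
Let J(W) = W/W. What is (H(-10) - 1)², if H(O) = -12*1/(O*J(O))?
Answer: 1/25 ≈ 0.040000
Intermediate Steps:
J(W) = 1
H(O) = -12/O
(H(-10) - 1)² = (-12/(-10) - 1)² = (-12*(-⅒) - 1)² = (6/5 - 1)² = (⅕)² = 1/25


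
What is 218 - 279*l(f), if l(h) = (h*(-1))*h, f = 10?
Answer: 28118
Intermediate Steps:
l(h) = -h² (l(h) = (-h)*h = -h²)
218 - 279*l(f) = 218 - (-279)*10² = 218 - (-279)*100 = 218 - 279*(-100) = 218 + 27900 = 28118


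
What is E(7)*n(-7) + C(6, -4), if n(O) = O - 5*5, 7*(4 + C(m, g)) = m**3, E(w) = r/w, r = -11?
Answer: 540/7 ≈ 77.143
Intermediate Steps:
E(w) = -11/w
C(m, g) = -4 + m**3/7
n(O) = -25 + O (n(O) = O - 25 = -25 + O)
E(7)*n(-7) + C(6, -4) = (-11/7)*(-25 - 7) + (-4 + (1/7)*6**3) = -11*1/7*(-32) + (-4 + (1/7)*216) = -11/7*(-32) + (-4 + 216/7) = 352/7 + 188/7 = 540/7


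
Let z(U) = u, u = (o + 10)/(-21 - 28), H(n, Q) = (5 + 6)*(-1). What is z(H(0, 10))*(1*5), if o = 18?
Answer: -20/7 ≈ -2.8571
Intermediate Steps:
H(n, Q) = -11 (H(n, Q) = 11*(-1) = -11)
u = -4/7 (u = (18 + 10)/(-21 - 28) = 28/(-49) = 28*(-1/49) = -4/7 ≈ -0.57143)
z(U) = -4/7
z(H(0, 10))*(1*5) = -4*5/7 = -4/7*5 = -20/7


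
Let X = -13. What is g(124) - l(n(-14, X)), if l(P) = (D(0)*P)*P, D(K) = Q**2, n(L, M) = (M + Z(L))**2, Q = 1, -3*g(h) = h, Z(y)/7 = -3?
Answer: -4009132/3 ≈ -1.3364e+6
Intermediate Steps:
Z(y) = -21 (Z(y) = 7*(-3) = -21)
g(h) = -h/3
n(L, M) = (-21 + M)**2 (n(L, M) = (M - 21)**2 = (-21 + M)**2)
D(K) = 1 (D(K) = 1**2 = 1)
l(P) = P**2 (l(P) = (1*P)*P = P*P = P**2)
g(124) - l(n(-14, X)) = -1/3*124 - ((-21 - 13)**2)**2 = -124/3 - ((-34)**2)**2 = -124/3 - 1*1156**2 = -124/3 - 1*1336336 = -124/3 - 1336336 = -4009132/3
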